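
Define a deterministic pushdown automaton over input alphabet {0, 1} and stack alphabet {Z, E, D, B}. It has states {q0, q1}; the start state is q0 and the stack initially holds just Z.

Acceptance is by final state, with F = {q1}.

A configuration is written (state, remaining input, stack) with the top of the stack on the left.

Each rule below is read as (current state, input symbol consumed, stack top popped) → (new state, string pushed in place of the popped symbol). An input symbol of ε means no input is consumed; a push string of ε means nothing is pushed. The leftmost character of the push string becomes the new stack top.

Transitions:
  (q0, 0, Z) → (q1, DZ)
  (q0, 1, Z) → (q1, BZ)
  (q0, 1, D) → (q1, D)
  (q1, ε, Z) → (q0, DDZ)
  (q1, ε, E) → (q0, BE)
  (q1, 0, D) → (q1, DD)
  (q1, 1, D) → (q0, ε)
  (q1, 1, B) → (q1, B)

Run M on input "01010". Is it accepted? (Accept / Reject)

(q0, 01010, Z) ⊢ (q1, 1010, DZ) ⊢ (q0, 010, Z) ⊢ (q1, 10, DZ) ⊢ (q0, 0, Z) ⊢ (q1, ε, DZ)
All input consumed; state q1 ∈ F.

Accept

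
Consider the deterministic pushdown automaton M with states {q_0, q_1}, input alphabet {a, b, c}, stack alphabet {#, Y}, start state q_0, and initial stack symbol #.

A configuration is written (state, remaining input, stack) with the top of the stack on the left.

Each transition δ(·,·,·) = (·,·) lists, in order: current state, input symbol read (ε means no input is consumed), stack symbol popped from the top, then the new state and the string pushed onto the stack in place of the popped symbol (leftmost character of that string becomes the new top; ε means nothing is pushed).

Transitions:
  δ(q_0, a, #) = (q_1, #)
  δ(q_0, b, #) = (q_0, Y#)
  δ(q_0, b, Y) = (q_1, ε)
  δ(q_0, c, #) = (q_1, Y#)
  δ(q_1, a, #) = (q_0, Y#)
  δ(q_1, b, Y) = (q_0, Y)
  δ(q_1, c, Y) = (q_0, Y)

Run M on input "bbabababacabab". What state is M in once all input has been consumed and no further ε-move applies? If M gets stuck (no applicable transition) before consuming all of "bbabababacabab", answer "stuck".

stuck

(q_0, bbabababacabab, #) ⊢ (q_0, babababacabab, Y#) ⊢ (q_1, abababacabab, #) ⊢ (q_0, bababacabab, Y#) ⊢ (q_1, ababacabab, #) ⊢ (q_0, babacabab, Y#) ⊢ (q_1, abacabab, #) ⊢ (q_0, bacabab, Y#) ⊢ (q_1, acabab, #) ⊢ (q_0, cabab, Y#)
No transition for (q_0, c, top Y); M blocks with input cabab remaining.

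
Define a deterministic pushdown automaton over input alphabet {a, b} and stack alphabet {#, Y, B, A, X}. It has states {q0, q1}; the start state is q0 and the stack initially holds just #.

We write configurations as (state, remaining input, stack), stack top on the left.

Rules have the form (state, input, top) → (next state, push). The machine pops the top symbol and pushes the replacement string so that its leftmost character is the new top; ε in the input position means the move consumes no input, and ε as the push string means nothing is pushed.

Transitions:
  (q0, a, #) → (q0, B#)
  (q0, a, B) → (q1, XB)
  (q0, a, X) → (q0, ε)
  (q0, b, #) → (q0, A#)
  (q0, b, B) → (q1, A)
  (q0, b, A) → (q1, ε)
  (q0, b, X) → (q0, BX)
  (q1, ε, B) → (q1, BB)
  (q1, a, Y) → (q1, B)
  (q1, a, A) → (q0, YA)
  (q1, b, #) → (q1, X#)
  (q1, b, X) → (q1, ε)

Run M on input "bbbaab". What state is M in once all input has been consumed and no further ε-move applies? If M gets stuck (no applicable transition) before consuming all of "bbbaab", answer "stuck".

stuck

(q0, bbbaab, #)
  read b, top #: go to q0, push A# → (q0, bbaab, A#)
  read b, top A: go to q1, push ε → (q1, baab, #)
  read b, top #: go to q1, push X# → (q1, aab, X#)
No transition for (q1, a, top X); M blocks with input aab remaining.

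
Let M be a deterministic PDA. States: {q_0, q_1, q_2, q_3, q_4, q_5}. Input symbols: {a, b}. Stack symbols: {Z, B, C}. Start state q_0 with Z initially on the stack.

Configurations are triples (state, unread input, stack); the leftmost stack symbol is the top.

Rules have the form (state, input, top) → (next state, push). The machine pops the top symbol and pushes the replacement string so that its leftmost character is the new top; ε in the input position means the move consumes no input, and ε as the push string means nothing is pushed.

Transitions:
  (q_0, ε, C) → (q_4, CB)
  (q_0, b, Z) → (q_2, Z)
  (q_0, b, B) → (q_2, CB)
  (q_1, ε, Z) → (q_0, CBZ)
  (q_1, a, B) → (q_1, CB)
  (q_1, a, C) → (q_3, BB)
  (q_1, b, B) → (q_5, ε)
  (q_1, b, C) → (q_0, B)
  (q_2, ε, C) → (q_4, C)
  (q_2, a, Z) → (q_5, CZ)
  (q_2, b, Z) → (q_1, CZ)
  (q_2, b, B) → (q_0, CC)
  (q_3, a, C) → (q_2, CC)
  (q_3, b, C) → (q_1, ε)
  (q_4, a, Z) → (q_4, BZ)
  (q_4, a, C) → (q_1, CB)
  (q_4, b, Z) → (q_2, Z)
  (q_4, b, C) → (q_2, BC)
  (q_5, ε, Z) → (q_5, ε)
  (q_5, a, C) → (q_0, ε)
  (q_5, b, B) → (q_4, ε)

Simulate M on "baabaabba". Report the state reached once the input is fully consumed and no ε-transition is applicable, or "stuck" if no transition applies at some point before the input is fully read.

q_3

(q_0, baabaabba, Z) ⊢ (q_2, aabaabba, Z) ⊢ (q_5, abaabba, CZ) ⊢ (q_0, baabba, Z) ⊢ (q_2, aabba, Z) ⊢ (q_5, abba, CZ) ⊢ (q_0, bba, Z) ⊢ (q_2, ba, Z) ⊢ (q_1, a, CZ) ⊢ (q_3, ε, BBZ)
All input consumed; M is in state q_3.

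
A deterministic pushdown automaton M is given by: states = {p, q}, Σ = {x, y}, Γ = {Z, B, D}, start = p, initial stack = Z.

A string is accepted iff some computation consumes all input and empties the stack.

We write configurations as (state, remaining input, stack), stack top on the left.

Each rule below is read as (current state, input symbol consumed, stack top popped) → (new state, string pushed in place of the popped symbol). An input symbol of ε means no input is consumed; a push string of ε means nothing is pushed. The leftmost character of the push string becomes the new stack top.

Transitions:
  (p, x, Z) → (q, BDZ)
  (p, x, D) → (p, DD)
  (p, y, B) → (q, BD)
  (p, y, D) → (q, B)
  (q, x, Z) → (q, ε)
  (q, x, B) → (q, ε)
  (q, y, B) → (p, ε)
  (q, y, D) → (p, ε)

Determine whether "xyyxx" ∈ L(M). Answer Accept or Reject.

Accept

(p, xyyxx, Z)
  read x, top Z: go to q, push BDZ → (q, yyxx, BDZ)
  read y, top B: go to p, push ε → (p, yxx, DZ)
  read y, top D: go to q, push B → (q, xx, BZ)
  read x, top B: go to q, push ε → (q, x, Z)
  read x, top Z: go to q, push ε → (q, ε, ε)
All input consumed and the stack is empty.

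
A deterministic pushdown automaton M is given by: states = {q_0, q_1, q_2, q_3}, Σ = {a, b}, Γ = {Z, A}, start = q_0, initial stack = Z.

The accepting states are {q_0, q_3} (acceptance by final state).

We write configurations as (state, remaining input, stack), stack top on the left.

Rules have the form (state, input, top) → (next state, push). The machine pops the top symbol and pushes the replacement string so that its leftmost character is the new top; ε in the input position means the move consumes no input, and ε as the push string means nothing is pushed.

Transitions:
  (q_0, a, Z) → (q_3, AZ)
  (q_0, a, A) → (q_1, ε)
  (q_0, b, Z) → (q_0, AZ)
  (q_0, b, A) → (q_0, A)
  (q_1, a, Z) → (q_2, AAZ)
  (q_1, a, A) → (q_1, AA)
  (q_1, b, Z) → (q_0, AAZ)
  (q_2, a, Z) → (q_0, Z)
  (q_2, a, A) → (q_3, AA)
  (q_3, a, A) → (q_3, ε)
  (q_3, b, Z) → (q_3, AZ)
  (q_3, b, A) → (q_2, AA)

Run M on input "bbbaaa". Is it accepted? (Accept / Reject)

Accept

(q_0, bbbaaa, Z) ⊢ (q_0, bbaaa, AZ) ⊢ (q_0, baaa, AZ) ⊢ (q_0, aaa, AZ) ⊢ (q_1, aa, Z) ⊢ (q_2, a, AAZ) ⊢ (q_3, ε, AAAZ)
All input consumed; state q_3 ∈ F.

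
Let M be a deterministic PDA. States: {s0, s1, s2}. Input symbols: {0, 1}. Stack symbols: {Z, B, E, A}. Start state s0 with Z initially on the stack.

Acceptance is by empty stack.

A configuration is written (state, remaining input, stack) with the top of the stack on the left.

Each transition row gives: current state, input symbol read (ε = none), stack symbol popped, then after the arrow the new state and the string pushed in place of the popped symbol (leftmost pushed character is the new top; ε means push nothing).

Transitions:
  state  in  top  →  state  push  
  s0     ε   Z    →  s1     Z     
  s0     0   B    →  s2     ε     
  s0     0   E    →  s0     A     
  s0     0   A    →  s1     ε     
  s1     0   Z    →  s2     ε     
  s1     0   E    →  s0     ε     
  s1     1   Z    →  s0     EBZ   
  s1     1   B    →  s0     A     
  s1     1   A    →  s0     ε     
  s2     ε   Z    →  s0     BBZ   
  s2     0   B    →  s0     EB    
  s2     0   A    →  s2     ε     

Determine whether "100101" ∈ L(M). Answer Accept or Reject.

(s0, 100101, Z) ⊢ (s1, 100101, Z) ⊢ (s0, 00101, EBZ) ⊢ (s0, 0101, ABZ) ⊢ (s1, 101, BZ) ⊢ (s0, 01, AZ) ⊢ (s1, 1, Z) ⊢ (s0, ε, EBZ)
All input consumed; stack is EBZ, not empty, and no further ε-move applies.

Reject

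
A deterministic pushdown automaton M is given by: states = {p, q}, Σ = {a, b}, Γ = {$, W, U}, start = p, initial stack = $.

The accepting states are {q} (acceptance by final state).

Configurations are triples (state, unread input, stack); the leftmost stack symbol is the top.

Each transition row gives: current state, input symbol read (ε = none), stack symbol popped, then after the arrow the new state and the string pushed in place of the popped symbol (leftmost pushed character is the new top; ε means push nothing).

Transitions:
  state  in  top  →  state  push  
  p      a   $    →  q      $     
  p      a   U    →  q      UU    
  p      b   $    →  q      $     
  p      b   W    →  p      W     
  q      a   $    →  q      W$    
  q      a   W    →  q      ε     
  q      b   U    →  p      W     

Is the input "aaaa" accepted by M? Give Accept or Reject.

(p, aaaa, $)
  read a, top $: go to q, push $ → (q, aaa, $)
  read a, top $: go to q, push W$ → (q, aa, W$)
  read a, top W: go to q, push ε → (q, a, $)
  read a, top $: go to q, push W$ → (q, ε, W$)
All input consumed; state q ∈ F.

Accept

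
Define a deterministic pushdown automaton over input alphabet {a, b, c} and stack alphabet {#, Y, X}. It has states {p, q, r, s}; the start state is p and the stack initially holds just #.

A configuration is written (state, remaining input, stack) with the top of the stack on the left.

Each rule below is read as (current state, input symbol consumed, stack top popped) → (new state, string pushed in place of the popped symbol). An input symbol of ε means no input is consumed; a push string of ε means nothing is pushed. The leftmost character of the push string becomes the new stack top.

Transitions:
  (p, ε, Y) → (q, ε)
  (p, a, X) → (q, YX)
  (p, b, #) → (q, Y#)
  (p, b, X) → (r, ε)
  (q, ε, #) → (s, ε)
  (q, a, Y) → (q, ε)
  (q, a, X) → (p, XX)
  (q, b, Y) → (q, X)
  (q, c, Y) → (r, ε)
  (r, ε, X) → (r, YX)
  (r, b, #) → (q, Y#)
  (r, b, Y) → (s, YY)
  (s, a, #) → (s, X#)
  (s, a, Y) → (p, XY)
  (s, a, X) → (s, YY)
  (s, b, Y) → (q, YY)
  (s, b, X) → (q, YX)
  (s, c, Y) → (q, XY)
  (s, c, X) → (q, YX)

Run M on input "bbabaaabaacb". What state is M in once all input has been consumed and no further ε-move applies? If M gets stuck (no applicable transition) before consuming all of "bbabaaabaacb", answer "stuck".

stuck

(p, bbabaaabaacb, #)
  read b, top #: go to q, push Y# → (q, babaaabaacb, Y#)
  read b, top Y: go to q, push X → (q, abaaabaacb, X#)
  read a, top X: go to p, push XX → (p, baaabaacb, XX#)
  read b, top X: go to r, push ε → (r, aaabaacb, X#)
  ε-move, top X: go to r, push YX → (r, aaabaacb, YX#)
No transition for (r, a, top Y); M blocks with input aaabaacb remaining.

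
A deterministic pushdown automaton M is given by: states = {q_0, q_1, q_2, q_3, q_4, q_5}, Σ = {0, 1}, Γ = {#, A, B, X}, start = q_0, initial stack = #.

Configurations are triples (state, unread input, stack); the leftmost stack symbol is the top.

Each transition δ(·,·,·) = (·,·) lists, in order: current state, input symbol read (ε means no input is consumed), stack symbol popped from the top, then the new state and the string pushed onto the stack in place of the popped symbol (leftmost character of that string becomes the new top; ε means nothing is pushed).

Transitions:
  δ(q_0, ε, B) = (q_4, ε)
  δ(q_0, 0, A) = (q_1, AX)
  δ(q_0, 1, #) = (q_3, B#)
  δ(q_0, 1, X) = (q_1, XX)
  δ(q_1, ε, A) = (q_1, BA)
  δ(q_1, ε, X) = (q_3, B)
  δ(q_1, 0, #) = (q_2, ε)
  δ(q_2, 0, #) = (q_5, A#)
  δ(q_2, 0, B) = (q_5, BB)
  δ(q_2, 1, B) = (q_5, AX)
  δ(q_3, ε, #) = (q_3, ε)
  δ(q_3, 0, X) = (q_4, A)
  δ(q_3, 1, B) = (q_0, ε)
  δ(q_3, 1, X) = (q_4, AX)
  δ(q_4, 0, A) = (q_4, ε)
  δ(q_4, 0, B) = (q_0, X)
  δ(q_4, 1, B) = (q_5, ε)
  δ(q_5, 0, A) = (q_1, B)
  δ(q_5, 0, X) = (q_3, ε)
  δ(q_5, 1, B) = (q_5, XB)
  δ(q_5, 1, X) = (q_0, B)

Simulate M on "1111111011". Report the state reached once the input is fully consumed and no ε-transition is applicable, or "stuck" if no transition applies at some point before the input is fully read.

stuck

(q_0, 1111111011, #)
  read 1, top #: go to q_3, push B# → (q_3, 111111011, B#)
  read 1, top B: go to q_0, push ε → (q_0, 11111011, #)
  read 1, top #: go to q_3, push B# → (q_3, 1111011, B#)
  read 1, top B: go to q_0, push ε → (q_0, 111011, #)
  read 1, top #: go to q_3, push B# → (q_3, 11011, B#)
  read 1, top B: go to q_0, push ε → (q_0, 1011, #)
  read 1, top #: go to q_3, push B# → (q_3, 011, B#)
No transition for (q_3, 0, top B); M blocks with input 011 remaining.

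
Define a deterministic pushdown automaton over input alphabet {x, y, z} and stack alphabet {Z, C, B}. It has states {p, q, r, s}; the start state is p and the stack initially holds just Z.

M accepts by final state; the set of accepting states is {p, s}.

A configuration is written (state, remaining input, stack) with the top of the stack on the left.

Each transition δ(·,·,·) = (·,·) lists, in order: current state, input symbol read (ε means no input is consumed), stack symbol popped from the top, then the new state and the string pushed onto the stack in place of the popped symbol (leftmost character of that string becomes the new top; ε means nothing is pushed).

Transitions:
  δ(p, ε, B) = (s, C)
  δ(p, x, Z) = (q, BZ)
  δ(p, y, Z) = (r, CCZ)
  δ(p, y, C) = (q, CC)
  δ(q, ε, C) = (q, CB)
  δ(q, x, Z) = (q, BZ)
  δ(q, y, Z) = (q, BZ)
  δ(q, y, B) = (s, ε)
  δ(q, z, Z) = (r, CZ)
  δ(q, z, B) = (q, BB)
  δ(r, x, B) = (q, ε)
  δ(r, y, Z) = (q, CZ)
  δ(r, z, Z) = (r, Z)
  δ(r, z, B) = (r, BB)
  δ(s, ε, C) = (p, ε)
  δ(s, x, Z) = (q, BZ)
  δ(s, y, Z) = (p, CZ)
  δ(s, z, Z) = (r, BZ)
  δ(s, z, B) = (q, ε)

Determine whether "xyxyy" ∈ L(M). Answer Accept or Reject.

(p, xyxyy, Z)
  read x, top Z: go to q, push BZ → (q, yxyy, BZ)
  read y, top B: go to s, push ε → (s, xyy, Z)
  read x, top Z: go to q, push BZ → (q, yy, BZ)
  read y, top B: go to s, push ε → (s, y, Z)
  read y, top Z: go to p, push CZ → (p, ε, CZ)
All input consumed; state p ∈ F.

Accept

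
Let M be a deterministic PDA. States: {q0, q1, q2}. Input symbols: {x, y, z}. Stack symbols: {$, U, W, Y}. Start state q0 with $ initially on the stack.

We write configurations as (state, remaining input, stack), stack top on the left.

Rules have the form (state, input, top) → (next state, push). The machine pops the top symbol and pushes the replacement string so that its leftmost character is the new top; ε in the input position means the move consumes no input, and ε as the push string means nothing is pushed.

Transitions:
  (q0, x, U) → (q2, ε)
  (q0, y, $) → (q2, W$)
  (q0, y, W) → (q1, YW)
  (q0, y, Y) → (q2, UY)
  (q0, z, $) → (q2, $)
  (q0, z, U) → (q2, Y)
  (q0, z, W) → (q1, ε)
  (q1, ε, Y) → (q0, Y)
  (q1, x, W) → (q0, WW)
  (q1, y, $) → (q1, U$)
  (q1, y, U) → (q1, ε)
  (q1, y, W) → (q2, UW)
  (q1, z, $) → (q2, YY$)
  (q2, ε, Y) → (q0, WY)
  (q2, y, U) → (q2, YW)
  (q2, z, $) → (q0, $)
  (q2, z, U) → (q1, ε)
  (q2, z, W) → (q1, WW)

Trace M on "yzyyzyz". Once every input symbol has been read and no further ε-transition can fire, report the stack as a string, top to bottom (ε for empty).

YWWW$

(q0, yzyyzyz, $)
  read y, top $: go to q2, push W$ → (q2, zyyzyz, W$)
  read z, top W: go to q1, push WW → (q1, yyzyz, WW$)
  read y, top W: go to q2, push UW → (q2, yzyz, UWW$)
  read y, top U: go to q2, push YW → (q2, zyz, YWWW$)
  ε-move, top Y: go to q0, push WY → (q0, zyz, WYWWW$)
  read z, top W: go to q1, push ε → (q1, yz, YWWW$)
  ε-move, top Y: go to q0, push Y → (q0, yz, YWWW$)
  read y, top Y: go to q2, push UY → (q2, z, UYWWW$)
  read z, top U: go to q1, push ε → (q1, ε, YWWW$)
  ε-move, top Y: go to q0, push Y → (q0, ε, YWWW$)
All input consumed in state q0 with stack YWWW$.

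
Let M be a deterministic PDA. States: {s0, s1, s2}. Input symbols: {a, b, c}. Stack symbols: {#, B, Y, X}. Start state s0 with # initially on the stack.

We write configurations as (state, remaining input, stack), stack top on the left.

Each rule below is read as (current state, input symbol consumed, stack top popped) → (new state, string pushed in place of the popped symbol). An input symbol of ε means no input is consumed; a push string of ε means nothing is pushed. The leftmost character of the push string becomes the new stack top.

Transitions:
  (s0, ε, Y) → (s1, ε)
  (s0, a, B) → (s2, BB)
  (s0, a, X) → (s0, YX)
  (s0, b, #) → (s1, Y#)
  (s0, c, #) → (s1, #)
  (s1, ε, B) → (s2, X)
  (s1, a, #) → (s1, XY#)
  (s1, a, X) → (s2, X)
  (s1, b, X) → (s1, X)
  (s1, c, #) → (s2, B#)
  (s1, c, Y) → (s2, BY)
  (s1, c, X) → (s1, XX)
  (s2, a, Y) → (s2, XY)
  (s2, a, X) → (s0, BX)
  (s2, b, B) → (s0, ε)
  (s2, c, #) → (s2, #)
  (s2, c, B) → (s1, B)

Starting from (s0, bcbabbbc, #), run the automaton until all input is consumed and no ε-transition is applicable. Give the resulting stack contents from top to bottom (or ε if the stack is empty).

XXY#

(s0, bcbabbbc, #)
  read b, top #: go to s1, push Y# → (s1, cbabbbc, Y#)
  read c, top Y: go to s2, push BY → (s2, babbbc, BY#)
  read b, top B: go to s0, push ε → (s0, abbbc, Y#)
  ε-move, top Y: go to s1, push ε → (s1, abbbc, #)
  read a, top #: go to s1, push XY# → (s1, bbbc, XY#)
  read b, top X: go to s1, push X → (s1, bbc, XY#)
  read b, top X: go to s1, push X → (s1, bc, XY#)
  read b, top X: go to s1, push X → (s1, c, XY#)
  read c, top X: go to s1, push XX → (s1, ε, XXY#)
All input consumed in state s1 with stack XXY#.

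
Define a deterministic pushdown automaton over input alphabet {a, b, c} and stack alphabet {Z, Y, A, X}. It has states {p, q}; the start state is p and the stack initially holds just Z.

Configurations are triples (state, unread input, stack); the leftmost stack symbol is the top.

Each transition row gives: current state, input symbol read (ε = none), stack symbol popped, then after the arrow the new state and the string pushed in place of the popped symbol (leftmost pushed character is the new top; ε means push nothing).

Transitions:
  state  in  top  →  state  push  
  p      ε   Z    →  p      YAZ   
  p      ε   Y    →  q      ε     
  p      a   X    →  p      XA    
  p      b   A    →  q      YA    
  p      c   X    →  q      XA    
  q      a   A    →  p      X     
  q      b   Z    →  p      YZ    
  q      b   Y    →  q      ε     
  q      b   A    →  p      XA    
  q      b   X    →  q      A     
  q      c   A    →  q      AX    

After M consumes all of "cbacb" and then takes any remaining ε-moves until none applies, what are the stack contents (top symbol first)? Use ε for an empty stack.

(p, cbacb, Z)
  ε-move, top Z: go to p, push YAZ → (p, cbacb, YAZ)
  ε-move, top Y: go to q, push ε → (q, cbacb, AZ)
  read c, top A: go to q, push AX → (q, bacb, AXZ)
  read b, top A: go to p, push XA → (p, acb, XAXZ)
  read a, top X: go to p, push XA → (p, cb, XAAXZ)
  read c, top X: go to q, push XA → (q, b, XAAAXZ)
  read b, top X: go to q, push A → (q, ε, AAAAXZ)
All input consumed in state q with stack AAAAXZ.

AAAAXZ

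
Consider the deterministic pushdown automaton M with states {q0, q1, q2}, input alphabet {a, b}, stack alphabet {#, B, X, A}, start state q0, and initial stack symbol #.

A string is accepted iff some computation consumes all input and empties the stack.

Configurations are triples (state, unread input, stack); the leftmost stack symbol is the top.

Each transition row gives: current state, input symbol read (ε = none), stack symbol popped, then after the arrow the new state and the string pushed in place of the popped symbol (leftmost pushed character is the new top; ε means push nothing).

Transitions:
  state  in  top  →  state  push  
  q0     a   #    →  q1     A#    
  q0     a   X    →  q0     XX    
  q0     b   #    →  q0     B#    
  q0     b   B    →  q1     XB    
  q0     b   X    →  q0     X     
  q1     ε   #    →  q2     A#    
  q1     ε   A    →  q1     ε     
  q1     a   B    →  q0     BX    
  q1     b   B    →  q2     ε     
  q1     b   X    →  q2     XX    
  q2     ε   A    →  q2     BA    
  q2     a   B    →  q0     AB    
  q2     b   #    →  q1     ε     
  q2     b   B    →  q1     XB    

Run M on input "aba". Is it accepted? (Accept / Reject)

Reject

(q0, aba, #)
  read a, top #: go to q1, push A# → (q1, ba, A#)
  ε-move, top A: go to q1, push ε → (q1, ba, #)
  ε-move, top #: go to q2, push A# → (q2, ba, A#)
  ε-move, top A: go to q2, push BA → (q2, ba, BA#)
  read b, top B: go to q1, push XB → (q1, a, XBA#)
No transition applies at (q1, a, XBA#); input not fully consumed.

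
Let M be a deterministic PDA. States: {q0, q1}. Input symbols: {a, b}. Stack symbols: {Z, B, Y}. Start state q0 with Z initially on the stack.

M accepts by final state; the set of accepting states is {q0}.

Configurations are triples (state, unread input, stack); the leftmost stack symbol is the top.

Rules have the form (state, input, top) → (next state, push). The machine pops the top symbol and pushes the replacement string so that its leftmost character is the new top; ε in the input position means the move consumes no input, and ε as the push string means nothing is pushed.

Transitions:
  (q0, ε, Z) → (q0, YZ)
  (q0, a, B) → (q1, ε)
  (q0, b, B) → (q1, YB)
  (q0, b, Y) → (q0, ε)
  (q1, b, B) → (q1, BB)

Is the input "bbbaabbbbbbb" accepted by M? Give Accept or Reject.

Reject

(q0, bbbaabbbbbbb, Z)
  ε-move, top Z: go to q0, push YZ → (q0, bbbaabbbbbbb, YZ)
  read b, top Y: go to q0, push ε → (q0, bbaabbbbbbb, Z)
  ε-move, top Z: go to q0, push YZ → (q0, bbaabbbbbbb, YZ)
  read b, top Y: go to q0, push ε → (q0, baabbbbbbb, Z)
  ε-move, top Z: go to q0, push YZ → (q0, baabbbbbbb, YZ)
  read b, top Y: go to q0, push ε → (q0, aabbbbbbb, Z)
  ε-move, top Z: go to q0, push YZ → (q0, aabbbbbbb, YZ)
No transition applies at (q0, aabbbbbbb, YZ); input not fully consumed.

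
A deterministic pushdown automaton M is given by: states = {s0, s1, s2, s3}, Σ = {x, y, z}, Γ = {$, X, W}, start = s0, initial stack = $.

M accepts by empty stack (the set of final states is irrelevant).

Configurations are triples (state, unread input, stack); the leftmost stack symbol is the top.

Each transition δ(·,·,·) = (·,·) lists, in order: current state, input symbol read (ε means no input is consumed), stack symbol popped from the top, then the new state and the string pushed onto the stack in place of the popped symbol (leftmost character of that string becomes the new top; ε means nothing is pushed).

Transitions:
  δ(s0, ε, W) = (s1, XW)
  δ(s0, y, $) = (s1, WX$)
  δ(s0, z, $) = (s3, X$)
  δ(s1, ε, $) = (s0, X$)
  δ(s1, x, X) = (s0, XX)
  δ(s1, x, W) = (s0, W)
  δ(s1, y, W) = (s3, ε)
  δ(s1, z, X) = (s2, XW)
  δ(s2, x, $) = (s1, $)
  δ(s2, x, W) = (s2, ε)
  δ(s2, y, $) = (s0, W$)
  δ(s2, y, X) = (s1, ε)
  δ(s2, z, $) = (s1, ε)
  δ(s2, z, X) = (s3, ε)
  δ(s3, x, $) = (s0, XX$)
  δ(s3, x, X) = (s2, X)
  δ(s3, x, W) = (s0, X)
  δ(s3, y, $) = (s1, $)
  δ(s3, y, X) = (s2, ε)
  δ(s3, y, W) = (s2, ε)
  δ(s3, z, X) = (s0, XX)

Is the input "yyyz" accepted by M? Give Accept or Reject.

(s0, yyyz, $)
  read y, top $: go to s1, push WX$ → (s1, yyz, WX$)
  read y, top W: go to s3, push ε → (s3, yz, X$)
  read y, top X: go to s2, push ε → (s2, z, $)
  read z, top $: go to s1, push ε → (s1, ε, ε)
All input consumed and the stack is empty.

Accept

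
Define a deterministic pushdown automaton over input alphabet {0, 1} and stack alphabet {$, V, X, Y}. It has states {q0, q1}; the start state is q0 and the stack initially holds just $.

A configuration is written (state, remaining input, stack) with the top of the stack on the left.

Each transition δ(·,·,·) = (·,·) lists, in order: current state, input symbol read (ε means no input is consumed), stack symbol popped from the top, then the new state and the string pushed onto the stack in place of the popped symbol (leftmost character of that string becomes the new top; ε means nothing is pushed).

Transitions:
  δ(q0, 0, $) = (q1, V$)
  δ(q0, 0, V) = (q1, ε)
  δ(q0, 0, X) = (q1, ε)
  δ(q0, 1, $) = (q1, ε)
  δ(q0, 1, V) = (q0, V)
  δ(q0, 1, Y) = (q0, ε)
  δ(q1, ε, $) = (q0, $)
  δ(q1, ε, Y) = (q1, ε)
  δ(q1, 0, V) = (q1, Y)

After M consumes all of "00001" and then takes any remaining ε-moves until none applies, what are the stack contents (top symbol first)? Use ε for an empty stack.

ε

(q0, 00001, $)
  read 0, top $: go to q1, push V$ → (q1, 0001, V$)
  read 0, top V: go to q1, push Y → (q1, 001, Y$)
  ε-move, top Y: go to q1, push ε → (q1, 001, $)
  ε-move, top $: go to q0, push $ → (q0, 001, $)
  read 0, top $: go to q1, push V$ → (q1, 01, V$)
  read 0, top V: go to q1, push Y → (q1, 1, Y$)
  ε-move, top Y: go to q1, push ε → (q1, 1, $)
  ε-move, top $: go to q0, push $ → (q0, 1, $)
  read 1, top $: go to q1, push ε → (q1, ε, ε)
All input consumed in state q1 with stack ε.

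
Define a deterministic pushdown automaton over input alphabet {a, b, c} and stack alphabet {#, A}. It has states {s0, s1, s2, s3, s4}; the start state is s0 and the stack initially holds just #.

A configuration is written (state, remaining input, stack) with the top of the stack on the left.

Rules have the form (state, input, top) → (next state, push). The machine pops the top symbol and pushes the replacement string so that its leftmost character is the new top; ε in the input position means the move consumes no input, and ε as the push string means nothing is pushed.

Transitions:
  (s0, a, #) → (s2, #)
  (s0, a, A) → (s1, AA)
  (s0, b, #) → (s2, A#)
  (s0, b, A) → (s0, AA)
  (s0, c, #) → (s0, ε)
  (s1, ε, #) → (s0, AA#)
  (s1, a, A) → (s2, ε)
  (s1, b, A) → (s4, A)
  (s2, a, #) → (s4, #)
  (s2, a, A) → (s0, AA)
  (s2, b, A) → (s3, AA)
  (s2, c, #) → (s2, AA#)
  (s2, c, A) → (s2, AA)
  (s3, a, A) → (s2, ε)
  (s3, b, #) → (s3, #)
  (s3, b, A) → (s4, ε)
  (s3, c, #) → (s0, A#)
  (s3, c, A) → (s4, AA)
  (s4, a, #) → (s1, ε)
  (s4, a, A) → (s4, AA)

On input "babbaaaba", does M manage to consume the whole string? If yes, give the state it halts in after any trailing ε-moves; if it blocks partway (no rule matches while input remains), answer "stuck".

(s0, babbaaaba, #)
  read b, top #: go to s2, push A# → (s2, abbaaaba, A#)
  read a, top A: go to s0, push AA → (s0, bbaaaba, AA#)
  read b, top A: go to s0, push AA → (s0, baaaba, AAA#)
  read b, top A: go to s0, push AA → (s0, aaaba, AAAA#)
  read a, top A: go to s1, push AA → (s1, aaba, AAAAA#)
  read a, top A: go to s2, push ε → (s2, aba, AAAA#)
  read a, top A: go to s0, push AA → (s0, ba, AAAAA#)
  read b, top A: go to s0, push AA → (s0, a, AAAAAA#)
  read a, top A: go to s1, push AA → (s1, ε, AAAAAAA#)
All input consumed; M is in state s1.

s1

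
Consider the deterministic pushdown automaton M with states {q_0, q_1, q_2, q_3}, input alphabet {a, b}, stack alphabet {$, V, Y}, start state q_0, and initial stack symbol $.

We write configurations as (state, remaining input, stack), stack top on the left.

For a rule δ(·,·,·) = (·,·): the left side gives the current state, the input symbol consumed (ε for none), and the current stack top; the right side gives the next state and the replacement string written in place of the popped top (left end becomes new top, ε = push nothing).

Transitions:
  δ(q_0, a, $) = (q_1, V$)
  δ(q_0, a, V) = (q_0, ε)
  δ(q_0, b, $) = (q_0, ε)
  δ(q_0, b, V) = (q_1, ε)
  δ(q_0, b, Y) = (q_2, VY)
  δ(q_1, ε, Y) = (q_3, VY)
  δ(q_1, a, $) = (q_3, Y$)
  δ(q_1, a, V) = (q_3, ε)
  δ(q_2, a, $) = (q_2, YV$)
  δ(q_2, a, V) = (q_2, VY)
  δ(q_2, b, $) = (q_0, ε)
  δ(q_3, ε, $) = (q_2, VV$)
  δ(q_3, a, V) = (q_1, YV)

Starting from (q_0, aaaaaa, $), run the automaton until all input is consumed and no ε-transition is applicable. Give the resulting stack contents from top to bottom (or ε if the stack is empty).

VYYYYV$

(q_0, aaaaaa, $) ⊢ (q_1, aaaaa, V$) ⊢ (q_3, aaaa, $) ⊢ (q_2, aaaa, VV$) ⊢ (q_2, aaa, VYV$) ⊢ (q_2, aa, VYYV$) ⊢ (q_2, a, VYYYV$) ⊢ (q_2, ε, VYYYYV$)
All input consumed in state q_2 with stack VYYYYV$.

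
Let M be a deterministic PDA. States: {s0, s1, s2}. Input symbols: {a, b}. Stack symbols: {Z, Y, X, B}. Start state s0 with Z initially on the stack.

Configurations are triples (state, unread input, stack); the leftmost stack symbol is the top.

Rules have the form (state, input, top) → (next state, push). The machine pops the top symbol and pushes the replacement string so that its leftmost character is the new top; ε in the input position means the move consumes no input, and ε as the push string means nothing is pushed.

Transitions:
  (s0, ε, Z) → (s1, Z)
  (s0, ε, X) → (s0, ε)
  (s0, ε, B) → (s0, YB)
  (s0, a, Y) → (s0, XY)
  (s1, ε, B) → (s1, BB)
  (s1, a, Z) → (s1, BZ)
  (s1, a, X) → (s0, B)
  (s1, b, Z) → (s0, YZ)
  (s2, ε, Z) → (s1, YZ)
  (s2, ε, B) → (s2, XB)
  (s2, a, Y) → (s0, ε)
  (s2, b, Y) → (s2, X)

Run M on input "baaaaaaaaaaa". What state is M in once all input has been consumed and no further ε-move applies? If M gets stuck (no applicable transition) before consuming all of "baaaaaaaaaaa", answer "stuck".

s0

(s0, baaaaaaaaaaa, Z)
  ε-move, top Z: go to s1, push Z → (s1, baaaaaaaaaaa, Z)
  read b, top Z: go to s0, push YZ → (s0, aaaaaaaaaaa, YZ)
  read a, top Y: go to s0, push XY → (s0, aaaaaaaaaa, XYZ)
  ε-move, top X: go to s0, push ε → (s0, aaaaaaaaaa, YZ)
  read a, top Y: go to s0, push XY → (s0, aaaaaaaaa, XYZ)
  ε-move, top X: go to s0, push ε → (s0, aaaaaaaaa, YZ)
  read a, top Y: go to s0, push XY → (s0, aaaaaaaa, XYZ)
  ε-move, top X: go to s0, push ε → (s0, aaaaaaaa, YZ)
  read a, top Y: go to s0, push XY → (s0, aaaaaaa, XYZ)
  ε-move, top X: go to s0, push ε → (s0, aaaaaaa, YZ)
  read a, top Y: go to s0, push XY → (s0, aaaaaa, XYZ)
  ε-move, top X: go to s0, push ε → (s0, aaaaaa, YZ)
  read a, top Y: go to s0, push XY → (s0, aaaaa, XYZ)
  ε-move, top X: go to s0, push ε → (s0, aaaaa, YZ)
  read a, top Y: go to s0, push XY → (s0, aaaa, XYZ)
  ε-move, top X: go to s0, push ε → (s0, aaaa, YZ)
  read a, top Y: go to s0, push XY → (s0, aaa, XYZ)
  ε-move, top X: go to s0, push ε → (s0, aaa, YZ)
  read a, top Y: go to s0, push XY → (s0, aa, XYZ)
  ε-move, top X: go to s0, push ε → (s0, aa, YZ)
  read a, top Y: go to s0, push XY → (s0, a, XYZ)
  ε-move, top X: go to s0, push ε → (s0, a, YZ)
  read a, top Y: go to s0, push XY → (s0, ε, XYZ)
  ε-move, top X: go to s0, push ε → (s0, ε, YZ)
All input consumed; M is in state s0.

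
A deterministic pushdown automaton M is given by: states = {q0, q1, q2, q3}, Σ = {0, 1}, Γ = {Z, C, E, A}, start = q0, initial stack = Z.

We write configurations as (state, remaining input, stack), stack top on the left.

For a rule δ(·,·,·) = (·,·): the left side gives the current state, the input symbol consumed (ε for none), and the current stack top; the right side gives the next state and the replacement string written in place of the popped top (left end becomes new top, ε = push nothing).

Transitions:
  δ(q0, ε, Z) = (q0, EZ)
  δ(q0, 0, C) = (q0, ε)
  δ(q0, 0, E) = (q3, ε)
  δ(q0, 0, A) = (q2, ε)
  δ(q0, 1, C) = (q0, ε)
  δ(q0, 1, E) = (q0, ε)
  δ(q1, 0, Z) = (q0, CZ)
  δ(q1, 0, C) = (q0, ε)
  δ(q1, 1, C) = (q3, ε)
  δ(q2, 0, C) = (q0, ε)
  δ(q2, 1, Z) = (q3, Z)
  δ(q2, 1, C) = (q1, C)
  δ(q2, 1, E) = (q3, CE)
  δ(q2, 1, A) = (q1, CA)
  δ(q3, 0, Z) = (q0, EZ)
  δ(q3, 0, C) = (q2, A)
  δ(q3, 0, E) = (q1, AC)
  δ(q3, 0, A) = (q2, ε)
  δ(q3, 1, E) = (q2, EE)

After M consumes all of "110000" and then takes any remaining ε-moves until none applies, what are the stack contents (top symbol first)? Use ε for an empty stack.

(q0, 110000, Z)
  ε-move, top Z: go to q0, push EZ → (q0, 110000, EZ)
  read 1, top E: go to q0, push ε → (q0, 10000, Z)
  ε-move, top Z: go to q0, push EZ → (q0, 10000, EZ)
  read 1, top E: go to q0, push ε → (q0, 0000, Z)
  ε-move, top Z: go to q0, push EZ → (q0, 0000, EZ)
  read 0, top E: go to q3, push ε → (q3, 000, Z)
  read 0, top Z: go to q0, push EZ → (q0, 00, EZ)
  read 0, top E: go to q3, push ε → (q3, 0, Z)
  read 0, top Z: go to q0, push EZ → (q0, ε, EZ)
All input consumed in state q0 with stack EZ.

EZ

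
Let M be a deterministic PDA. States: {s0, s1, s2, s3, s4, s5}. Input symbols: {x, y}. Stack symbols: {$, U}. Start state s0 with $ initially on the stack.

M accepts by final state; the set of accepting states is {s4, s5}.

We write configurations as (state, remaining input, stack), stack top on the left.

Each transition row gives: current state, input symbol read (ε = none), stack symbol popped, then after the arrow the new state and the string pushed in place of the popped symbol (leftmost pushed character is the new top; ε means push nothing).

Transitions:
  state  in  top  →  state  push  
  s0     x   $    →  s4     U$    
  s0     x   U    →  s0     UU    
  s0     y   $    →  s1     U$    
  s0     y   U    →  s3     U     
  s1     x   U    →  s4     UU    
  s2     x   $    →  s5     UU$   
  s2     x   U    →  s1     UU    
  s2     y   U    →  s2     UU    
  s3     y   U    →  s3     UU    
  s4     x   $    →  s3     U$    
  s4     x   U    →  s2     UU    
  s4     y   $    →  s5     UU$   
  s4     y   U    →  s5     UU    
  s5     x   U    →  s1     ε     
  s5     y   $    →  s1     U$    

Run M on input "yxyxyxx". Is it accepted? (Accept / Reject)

Reject

(s0, yxyxyxx, $) ⊢ (s1, xyxyxx, U$) ⊢ (s4, yxyxx, UU$) ⊢ (s5, xyxx, UUU$) ⊢ (s1, yxx, UU$)
No transition applies at (s1, yxx, UU$); input not fully consumed.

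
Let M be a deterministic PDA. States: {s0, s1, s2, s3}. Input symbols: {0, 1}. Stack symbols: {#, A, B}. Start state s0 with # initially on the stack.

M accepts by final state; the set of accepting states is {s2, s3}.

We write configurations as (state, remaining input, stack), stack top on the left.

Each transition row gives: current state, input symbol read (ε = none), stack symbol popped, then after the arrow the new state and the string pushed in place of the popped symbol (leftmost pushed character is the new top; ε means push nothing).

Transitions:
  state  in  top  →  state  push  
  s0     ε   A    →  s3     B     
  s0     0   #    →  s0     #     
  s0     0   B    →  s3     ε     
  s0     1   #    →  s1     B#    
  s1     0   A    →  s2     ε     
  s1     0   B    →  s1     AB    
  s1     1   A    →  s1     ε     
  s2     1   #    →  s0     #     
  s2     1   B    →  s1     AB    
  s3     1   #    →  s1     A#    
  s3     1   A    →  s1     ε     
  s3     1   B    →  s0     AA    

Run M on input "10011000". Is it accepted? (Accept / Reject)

Reject

(s0, 10011000, #)
  read 1, top #: go to s1, push B# → (s1, 0011000, B#)
  read 0, top B: go to s1, push AB → (s1, 011000, AB#)
  read 0, top A: go to s2, push ε → (s2, 11000, B#)
  read 1, top B: go to s1, push AB → (s1, 1000, AB#)
  read 1, top A: go to s1, push ε → (s1, 000, B#)
  read 0, top B: go to s1, push AB → (s1, 00, AB#)
  read 0, top A: go to s2, push ε → (s2, 0, B#)
No transition applies at (s2, 0, B#); input not fully consumed.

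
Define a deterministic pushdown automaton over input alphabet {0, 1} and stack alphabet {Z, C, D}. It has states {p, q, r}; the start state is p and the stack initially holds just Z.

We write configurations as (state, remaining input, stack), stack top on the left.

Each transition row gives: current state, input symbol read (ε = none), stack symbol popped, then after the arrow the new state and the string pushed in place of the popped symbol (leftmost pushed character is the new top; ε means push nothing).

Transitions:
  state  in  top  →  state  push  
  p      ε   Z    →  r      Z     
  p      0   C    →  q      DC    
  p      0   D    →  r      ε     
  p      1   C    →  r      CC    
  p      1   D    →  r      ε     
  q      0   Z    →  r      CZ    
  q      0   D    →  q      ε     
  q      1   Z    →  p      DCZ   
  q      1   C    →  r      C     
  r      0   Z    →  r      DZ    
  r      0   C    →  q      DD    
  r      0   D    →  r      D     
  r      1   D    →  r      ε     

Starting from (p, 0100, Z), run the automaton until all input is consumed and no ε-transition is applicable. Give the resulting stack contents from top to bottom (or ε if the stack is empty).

(p, 0100, Z) ⊢ (r, 0100, Z) ⊢ (r, 100, DZ) ⊢ (r, 00, Z) ⊢ (r, 0, DZ) ⊢ (r, ε, DZ)
All input consumed in state r with stack DZ.

DZ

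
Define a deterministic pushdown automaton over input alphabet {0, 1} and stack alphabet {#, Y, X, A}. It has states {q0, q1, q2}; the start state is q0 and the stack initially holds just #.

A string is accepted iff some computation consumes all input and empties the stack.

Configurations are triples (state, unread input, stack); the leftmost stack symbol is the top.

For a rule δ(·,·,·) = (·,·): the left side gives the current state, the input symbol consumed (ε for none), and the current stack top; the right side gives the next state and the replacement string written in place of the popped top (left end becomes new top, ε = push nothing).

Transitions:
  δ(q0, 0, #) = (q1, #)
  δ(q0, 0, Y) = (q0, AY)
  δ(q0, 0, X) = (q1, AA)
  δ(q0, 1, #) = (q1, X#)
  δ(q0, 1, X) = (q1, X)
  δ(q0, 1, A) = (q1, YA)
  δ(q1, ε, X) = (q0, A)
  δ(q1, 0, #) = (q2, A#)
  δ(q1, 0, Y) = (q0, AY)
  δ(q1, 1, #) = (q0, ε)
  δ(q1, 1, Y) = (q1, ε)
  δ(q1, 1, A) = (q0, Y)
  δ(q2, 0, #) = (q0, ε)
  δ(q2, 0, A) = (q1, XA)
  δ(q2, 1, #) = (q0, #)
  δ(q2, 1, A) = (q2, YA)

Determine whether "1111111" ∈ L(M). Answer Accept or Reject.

Reject

(q0, 1111111, #)
  read 1, top #: go to q1, push X# → (q1, 111111, X#)
  ε-move, top X: go to q0, push A → (q0, 111111, A#)
  read 1, top A: go to q1, push YA → (q1, 11111, YA#)
  read 1, top Y: go to q1, push ε → (q1, 1111, A#)
  read 1, top A: go to q0, push Y → (q0, 111, Y#)
No transition applies at (q0, 111, Y#); input not fully consumed.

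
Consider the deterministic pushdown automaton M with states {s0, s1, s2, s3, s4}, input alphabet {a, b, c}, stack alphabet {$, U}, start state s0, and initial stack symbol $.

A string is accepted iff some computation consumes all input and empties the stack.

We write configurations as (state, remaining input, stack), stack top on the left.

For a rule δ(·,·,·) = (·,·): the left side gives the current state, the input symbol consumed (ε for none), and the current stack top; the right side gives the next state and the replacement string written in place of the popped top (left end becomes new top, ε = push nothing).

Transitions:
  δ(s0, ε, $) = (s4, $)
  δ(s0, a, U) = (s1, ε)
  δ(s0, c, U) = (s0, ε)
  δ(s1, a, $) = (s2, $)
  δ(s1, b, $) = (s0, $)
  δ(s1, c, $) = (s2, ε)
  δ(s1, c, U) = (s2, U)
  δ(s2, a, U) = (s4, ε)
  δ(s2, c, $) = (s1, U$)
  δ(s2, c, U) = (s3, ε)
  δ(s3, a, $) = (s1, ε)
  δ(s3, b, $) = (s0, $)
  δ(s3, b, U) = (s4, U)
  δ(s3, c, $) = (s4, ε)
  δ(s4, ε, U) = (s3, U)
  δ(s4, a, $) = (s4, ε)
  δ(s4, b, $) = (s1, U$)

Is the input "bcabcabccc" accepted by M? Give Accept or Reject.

Accept

(s0, bcabcabccc, $)
  ε-move, top $: go to s4, push $ → (s4, bcabcabccc, $)
  read b, top $: go to s1, push U$ → (s1, cabcabccc, U$)
  read c, top U: go to s2, push U → (s2, abcabccc, U$)
  read a, top U: go to s4, push ε → (s4, bcabccc, $)
  read b, top $: go to s1, push U$ → (s1, cabccc, U$)
  read c, top U: go to s2, push U → (s2, abccc, U$)
  read a, top U: go to s4, push ε → (s4, bccc, $)
  read b, top $: go to s1, push U$ → (s1, ccc, U$)
  read c, top U: go to s2, push U → (s2, cc, U$)
  read c, top U: go to s3, push ε → (s3, c, $)
  read c, top $: go to s4, push ε → (s4, ε, ε)
All input consumed and the stack is empty.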